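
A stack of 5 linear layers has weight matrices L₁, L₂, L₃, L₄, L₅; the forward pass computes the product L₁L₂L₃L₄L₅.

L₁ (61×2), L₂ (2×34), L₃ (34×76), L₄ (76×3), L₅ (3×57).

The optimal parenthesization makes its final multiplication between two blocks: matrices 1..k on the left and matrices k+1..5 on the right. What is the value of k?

1

Adjacent pairs: L₁L₂ = 61·2·34 = 4148; L₂L₃ = 2·34·76 = 5168; L₃L₄ = 34·76·3 = 7752; L₄L₅ = 76·3·57 = 12996.
Length 3: L₁..L₃: k=1: 0+5168+61·2·76=14440; k=2: 4148+0+61·34·76=161772 → min 14440 | L₂..L₄: k=2: 0+7752+2·34·3=7956; k=3: 5168+0+2·76·3=5624 → min 5624 | L₃..L₅: k=3: 0+12996+34·76·57=160284; k=4: 7752+0+34·3·57=13566 → min 13566.
Length 4: L₁..L₄: k=1: 0+5624+61·2·3=5990; k=2: 4148+7752+61·34·3=18122; k=3: 14440+0+61·76·3=28348 → min 5990 | L₂..L₅: k=2: 0+13566+2·34·57=17442; k=3: 5168+12996+2·76·57=26828; k=4: 5624+0+2·3·57=5966 → min 5966.
Top-level splits: k=1: (L₁..L₁)·(L₂..L₅) → 0+5966+61·2·57 = 12920; k=2: (L₁..L₂)·(L₃..L₅) → 4148+13566+61·34·57 = 135932; k=3: (L₁..L₃)·(L₄..L₅) → 14440+12996+61·76·57 = 291688; k=4: (L₁..L₄)·(L₅..L₅) → 5990+0+61·3·57 = 16421.
Best split is after L₁, i.e. k = 1.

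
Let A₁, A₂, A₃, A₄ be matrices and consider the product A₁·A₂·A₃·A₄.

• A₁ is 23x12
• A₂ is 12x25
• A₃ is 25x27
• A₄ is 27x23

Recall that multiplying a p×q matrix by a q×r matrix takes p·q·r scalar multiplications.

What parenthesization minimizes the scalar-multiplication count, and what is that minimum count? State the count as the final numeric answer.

21900

Adjacent pairs: A₁A₂ = 23·12·25 = 6900; A₂A₃ = 12·25·27 = 8100; A₃A₄ = 25·27·23 = 15525.
Length 3: A₁..A₃: k=1: 0+8100+23·12·27=15552; k=2: 6900+0+23·25·27=22425 → min 15552 | A₂..A₄: k=2: 0+15525+12·25·23=22425; k=3: 8100+0+12·27·23=15552 → min 15552.
Length 4: A₁..A₄: k=1: 0+15552+23·12·23=21900; k=2: 6900+15525+23·25·23=35650; k=3: 15552+0+23·27·23=29835 → min 21900.
Optimal parenthesization: (A₁·((A₂·A₃)·A₄)) with cost 21900.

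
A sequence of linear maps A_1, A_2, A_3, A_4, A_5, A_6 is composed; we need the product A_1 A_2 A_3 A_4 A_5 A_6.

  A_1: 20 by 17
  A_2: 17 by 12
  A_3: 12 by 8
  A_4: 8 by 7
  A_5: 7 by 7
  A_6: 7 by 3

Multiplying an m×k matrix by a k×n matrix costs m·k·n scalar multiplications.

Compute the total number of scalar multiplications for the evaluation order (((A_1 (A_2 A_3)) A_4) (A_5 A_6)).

6039

(A_2 A_3): 17×12 by 12×8 → 17×8, cost 17·12·8 = 1632
(A_1 (A_2 A_3)): 20×17 by 17×8 → 20×8, cost 20·17·8 = 2720; cumulative 4352
((A_1 (A_2 A_3)) A_4): 20×8 by 8×7 → 20×7, cost 20·8·7 = 1120; cumulative 5472
(A_5 A_6): 7×7 by 7×3 → 7×3, cost 7·7·3 = 147
(((A_1 (A_2 A_3)) A_4) (A_5 A_6)): 20×7 by 7×3 → 20×3, cost 20·7·3 = 420; cumulative 6039
Total: 6039 scalar multiplications.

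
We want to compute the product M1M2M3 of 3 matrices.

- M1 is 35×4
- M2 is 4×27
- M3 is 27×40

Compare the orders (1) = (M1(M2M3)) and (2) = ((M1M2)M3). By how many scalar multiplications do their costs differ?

31660

Order (1) = (M1(M2M3)): (M2M3): 4×27 by 27×40 → 4×40, cost 4·27·40 = 4320; (M1(M2M3)): 35×4 by 4×40 → 35×40, cost 35·4·40 = 5600; cumulative 9920. Total 9920.
Order (2) = ((M1M2)M3): (M1M2): 35×4 by 4×27 → 35×27, cost 35·4·27 = 3780; ((M1M2)M3): 35×27 by 27×40 → 35×40, cost 35·27·40 = 37800; cumulative 41580. Total 41580.
Difference: |9920 − 41580| = 31660.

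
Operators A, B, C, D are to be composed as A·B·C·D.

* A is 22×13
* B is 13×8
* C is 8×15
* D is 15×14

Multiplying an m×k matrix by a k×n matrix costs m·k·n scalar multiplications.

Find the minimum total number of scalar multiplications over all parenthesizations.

Adjacent pairs: AB = 22·13·8 = 2288; BC = 13·8·15 = 1560; CD = 8·15·14 = 1680.
Length 3: A..C: k=1: 0+1560+22·13·15=5850; k=2: 2288+0+22·8·15=4928 → min 4928 | B..D: k=2: 0+1680+13·8·14=3136; k=3: 1560+0+13·15·14=4290 → min 3136.
Length 4: A..D: k=1: 0+3136+22·13·14=7140; k=2: 2288+1680+22·8·14=6432; k=3: 4928+0+22·15·14=9548 → min 6432.
Optimal order: ((A·B)·(C·D)) with cost 6432.

6432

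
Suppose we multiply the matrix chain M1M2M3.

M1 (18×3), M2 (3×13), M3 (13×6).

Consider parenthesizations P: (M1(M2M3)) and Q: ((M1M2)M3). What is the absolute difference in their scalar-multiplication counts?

1548

Order P = (M1(M2M3)): (M2M3): 3×13 by 13×6 → 3×6, cost 3·13·6 = 234; (M1(M2M3)): 18×3 by 3×6 → 18×6, cost 18·3·6 = 324; cumulative 558. Total 558.
Order Q = ((M1M2)M3): (M1M2): 18×3 by 3×13 → 18×13, cost 18·3·13 = 702; ((M1M2)M3): 18×13 by 13×6 → 18×6, cost 18·13·6 = 1404; cumulative 2106. Total 2106.
Difference: |558 − 2106| = 1548.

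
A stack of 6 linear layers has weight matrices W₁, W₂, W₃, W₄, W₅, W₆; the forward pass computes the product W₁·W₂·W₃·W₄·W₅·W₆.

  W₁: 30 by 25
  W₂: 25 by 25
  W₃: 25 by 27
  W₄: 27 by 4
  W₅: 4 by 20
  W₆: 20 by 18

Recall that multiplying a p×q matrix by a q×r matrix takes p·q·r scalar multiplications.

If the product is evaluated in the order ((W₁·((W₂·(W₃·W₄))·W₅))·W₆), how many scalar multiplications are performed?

(W₃·W₄): 25×27 by 27×4 → 25×4, cost 25·27·4 = 2700
(W₂·(W₃·W₄)): 25×25 by 25×4 → 25×4, cost 25·25·4 = 2500; cumulative 5200
((W₂·(W₃·W₄))·W₅): 25×4 by 4×20 → 25×20, cost 25·4·20 = 2000; cumulative 7200
(W₁·((W₂·(W₃·W₄))·W₅)): 30×25 by 25×20 → 30×20, cost 30·25·20 = 15000; cumulative 22200
((W₁·((W₂·(W₃·W₄))·W₅))·W₆): 30×20 by 20×18 → 30×18, cost 30·20·18 = 10800; cumulative 33000
Total: 33000 scalar multiplications.

33000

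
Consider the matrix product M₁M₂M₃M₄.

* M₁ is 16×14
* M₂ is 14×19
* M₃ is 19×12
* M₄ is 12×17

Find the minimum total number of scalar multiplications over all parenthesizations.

9144

Adjacent pairs: M₁M₂ = 16·14·19 = 4256; M₂M₃ = 14·19·12 = 3192; M₃M₄ = 19·12·17 = 3876.
Length 3: M₁..M₃: k=1: 0+3192+16·14·12=5880; k=2: 4256+0+16·19·12=7904 → min 5880 | M₂..M₄: k=2: 0+3876+14·19·17=8398; k=3: 3192+0+14·12·17=6048 → min 6048.
Length 4: M₁..M₄: k=1: 0+6048+16·14·17=9856; k=2: 4256+3876+16·19·17=13300; k=3: 5880+0+16·12·17=9144 → min 9144.
Optimal order: ((M₁(M₂M₃))M₄) with cost 9144.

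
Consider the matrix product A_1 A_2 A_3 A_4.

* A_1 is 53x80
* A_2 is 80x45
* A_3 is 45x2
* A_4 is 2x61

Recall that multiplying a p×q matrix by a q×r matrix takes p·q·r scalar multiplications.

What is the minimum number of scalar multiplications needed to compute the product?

Adjacent pairs: A_1A_2 = 53·80·45 = 190800; A_2A_3 = 80·45·2 = 7200; A_3A_4 = 45·2·61 = 5490.
Length 3: A_1..A_3: k=1: 0+7200+53·80·2=15680; k=2: 190800+0+53·45·2=195570 → min 15680 | A_2..A_4: k=2: 0+5490+80·45·61=225090; k=3: 7200+0+80·2·61=16960 → min 16960.
Length 4: A_1..A_4: k=1: 0+16960+53·80·61=275600; k=2: 190800+5490+53·45·61=341775; k=3: 15680+0+53·2·61=22146 → min 22146.
Optimal order: ((A_1 (A_2 A_3)) A_4) with cost 22146.

22146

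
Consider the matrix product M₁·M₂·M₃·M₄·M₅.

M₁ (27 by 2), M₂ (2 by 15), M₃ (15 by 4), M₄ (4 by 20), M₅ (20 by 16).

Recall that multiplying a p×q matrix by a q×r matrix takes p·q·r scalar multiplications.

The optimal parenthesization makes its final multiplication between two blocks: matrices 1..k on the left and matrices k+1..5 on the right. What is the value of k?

1

Adjacent pairs: M₁M₂ = 27·2·15 = 810; M₂M₃ = 2·15·4 = 120; M₃M₄ = 15·4·20 = 1200; M₄M₅ = 4·20·16 = 1280.
Length 3: M₁..M₃: k=1: 0+120+27·2·4=336; k=2: 810+0+27·15·4=2430 → min 336 | M₂..M₄: k=2: 0+1200+2·15·20=1800; k=3: 120+0+2·4·20=280 → min 280 | M₃..M₅: k=3: 0+1280+15·4·16=2240; k=4: 1200+0+15·20·16=6000 → min 2240.
Length 4: M₁..M₄: k=1: 0+280+27·2·20=1360; k=2: 810+1200+27·15·20=10110; k=3: 336+0+27·4·20=2496 → min 1360 | M₂..M₅: k=2: 0+2240+2·15·16=2720; k=3: 120+1280+2·4·16=1528; k=4: 280+0+2·20·16=920 → min 920.
Top-level splits: k=1: (M₁..M₁)·(M₂..M₅) → 0+920+27·2·16 = 1784; k=2: (M₁..M₂)·(M₃..M₅) → 810+2240+27·15·16 = 9530; k=3: (M₁..M₃)·(M₄..M₅) → 336+1280+27·4·16 = 3344; k=4: (M₁..M₄)·(M₅..M₅) → 1360+0+27·20·16 = 10000.
Best split is after M₁, i.e. k = 1.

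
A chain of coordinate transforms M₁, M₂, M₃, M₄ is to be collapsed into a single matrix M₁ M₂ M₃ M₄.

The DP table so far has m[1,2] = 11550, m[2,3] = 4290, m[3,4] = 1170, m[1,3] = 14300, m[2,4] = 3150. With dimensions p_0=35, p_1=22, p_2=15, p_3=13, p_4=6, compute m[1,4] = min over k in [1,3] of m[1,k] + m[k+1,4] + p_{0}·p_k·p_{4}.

m[1,4] = min over k∈[1,3] of m[1,k]+m[k+1,4]+p_{0}·p_k·p_{4}.
k=1: 0 + 3150 + 35·22·6 = 7770; k=2: 11550 + 1170 + 35·15·6 = 15870; k=3: 14300 + 0 + 35·13·6 = 17030.
Minimum: 7770 at k=1.

7770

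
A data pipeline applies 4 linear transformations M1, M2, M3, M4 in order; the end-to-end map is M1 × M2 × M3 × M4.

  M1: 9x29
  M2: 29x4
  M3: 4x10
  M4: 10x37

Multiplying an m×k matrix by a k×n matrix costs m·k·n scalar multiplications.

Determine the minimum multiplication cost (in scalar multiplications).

Adjacent pairs: M1M2 = 9·29·4 = 1044; M2M3 = 29·4·10 = 1160; M3M4 = 4·10·37 = 1480.
Length 3: M1..M3: k=1: 0+1160+9·29·10=3770; k=2: 1044+0+9·4·10=1404 → min 1404 | M2..M4: k=2: 0+1480+29·4·37=5772; k=3: 1160+0+29·10·37=11890 → min 5772.
Length 4: M1..M4: k=1: 0+5772+9·29·37=15429; k=2: 1044+1480+9·4·37=3856; k=3: 1404+0+9·10·37=4734 → min 3856.
Optimal order: ((M1 × M2) × (M3 × M4)) with cost 3856.

3856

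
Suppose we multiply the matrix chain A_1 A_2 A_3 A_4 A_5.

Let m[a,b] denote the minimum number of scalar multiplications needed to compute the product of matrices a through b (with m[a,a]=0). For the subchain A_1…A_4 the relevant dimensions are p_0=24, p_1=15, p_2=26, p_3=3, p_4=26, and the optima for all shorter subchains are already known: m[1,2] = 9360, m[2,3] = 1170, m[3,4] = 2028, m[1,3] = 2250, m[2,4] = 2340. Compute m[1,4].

m[1,4] = min over k∈[1,3] of m[1,k]+m[k+1,4]+p_{0}·p_k·p_{4}.
k=1: 0 + 2340 + 24·15·26 = 11700; k=2: 9360 + 2028 + 24·26·26 = 27612; k=3: 2250 + 0 + 24·3·26 = 4122.
Minimum: 4122 at k=3.

4122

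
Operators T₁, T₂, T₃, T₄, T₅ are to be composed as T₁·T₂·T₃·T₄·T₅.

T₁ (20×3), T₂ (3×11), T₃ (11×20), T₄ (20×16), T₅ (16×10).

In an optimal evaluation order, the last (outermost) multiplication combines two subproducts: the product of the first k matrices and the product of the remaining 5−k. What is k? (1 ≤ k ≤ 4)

1

Adjacent pairs: T₁T₂ = 20·3·11 = 660; T₂T₃ = 3·11·20 = 660; T₃T₄ = 11·20·16 = 3520; T₄T₅ = 20·16·10 = 3200.
Length 3: T₁..T₃: k=1: 0+660+20·3·20=1860; k=2: 660+0+20·11·20=5060 → min 1860 | T₂..T₄: k=2: 0+3520+3·11·16=4048; k=3: 660+0+3·20·16=1620 → min 1620 | T₃..T₅: k=3: 0+3200+11·20·10=5400; k=4: 3520+0+11·16·10=5280 → min 5280.
Length 4: T₁..T₄: k=1: 0+1620+20·3·16=2580; k=2: 660+3520+20·11·16=7700; k=3: 1860+0+20·20·16=8260 → min 2580 | T₂..T₅: k=2: 0+5280+3·11·10=5610; k=3: 660+3200+3·20·10=4460; k=4: 1620+0+3·16·10=2100 → min 2100.
Top-level splits: k=1: (T₁..T₁)·(T₂..T₅) → 0+2100+20·3·10 = 2700; k=2: (T₁..T₂)·(T₃..T₅) → 660+5280+20·11·10 = 8140; k=3: (T₁..T₃)·(T₄..T₅) → 1860+3200+20·20·10 = 9060; k=4: (T₁..T₄)·(T₅..T₅) → 2580+0+20·16·10 = 5780.
Best split is after T₁, i.e. k = 1.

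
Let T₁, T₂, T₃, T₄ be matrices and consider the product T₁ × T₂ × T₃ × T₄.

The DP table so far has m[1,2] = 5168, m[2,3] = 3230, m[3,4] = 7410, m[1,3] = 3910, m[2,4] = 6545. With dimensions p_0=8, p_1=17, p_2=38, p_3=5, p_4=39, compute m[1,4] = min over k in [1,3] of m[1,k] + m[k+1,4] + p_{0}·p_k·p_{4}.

5470

m[1,4] = min over k∈[1,3] of m[1,k]+m[k+1,4]+p_{0}·p_k·p_{4}.
k=1: 0 + 6545 + 8·17·39 = 11849; k=2: 5168 + 7410 + 8·38·39 = 24434; k=3: 3910 + 0 + 8·5·39 = 5470.
Minimum: 5470 at k=3.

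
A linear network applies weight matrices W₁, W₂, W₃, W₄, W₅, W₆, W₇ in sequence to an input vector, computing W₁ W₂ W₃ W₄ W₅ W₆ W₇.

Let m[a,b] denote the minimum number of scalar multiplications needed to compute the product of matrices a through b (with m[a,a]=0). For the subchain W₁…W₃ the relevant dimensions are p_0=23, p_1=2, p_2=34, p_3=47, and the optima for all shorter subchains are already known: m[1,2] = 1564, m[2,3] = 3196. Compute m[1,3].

m[1,3] = min over k∈[1,2] of m[1,k]+m[k+1,3]+p_{0}·p_k·p_{3}.
k=1: 0 + 3196 + 23·2·47 = 5358; k=2: 1564 + 0 + 23·34·47 = 38318.
Minimum: 5358 at k=1.

5358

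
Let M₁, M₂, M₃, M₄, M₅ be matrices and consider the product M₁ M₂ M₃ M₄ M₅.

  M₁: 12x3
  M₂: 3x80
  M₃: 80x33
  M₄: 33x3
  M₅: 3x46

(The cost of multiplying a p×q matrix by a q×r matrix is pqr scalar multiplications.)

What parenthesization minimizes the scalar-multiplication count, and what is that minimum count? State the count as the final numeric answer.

9981

Adjacent pairs: M₁M₂ = 12·3·80 = 2880; M₂M₃ = 3·80·33 = 7920; M₃M₄ = 80·33·3 = 7920; M₄M₅ = 33·3·46 = 4554.
Length 3: M₁..M₃: k=1: 0+7920+12·3·33=9108; k=2: 2880+0+12·80·33=34560 → min 9108 | M₂..M₄: k=2: 0+7920+3·80·3=8640; k=3: 7920+0+3·33·3=8217 → min 8217 | M₃..M₅: k=3: 0+4554+80·33·46=125994; k=4: 7920+0+80·3·46=18960 → min 18960.
Length 4: M₁..M₄: k=1: 0+8217+12·3·3=8325; k=2: 2880+7920+12·80·3=13680; k=3: 9108+0+12·33·3=10296 → min 8325 | M₂..M₅: k=2: 0+18960+3·80·46=30000; k=3: 7920+4554+3·33·46=17028; k=4: 8217+0+3·3·46=8631 → min 8631.
Length 5: M₁..M₅: k=1: 0+8631+12·3·46=10287; k=2: 2880+18960+12·80·46=66000; k=3: 9108+4554+12·33·46=31878; k=4: 8325+0+12·3·46=9981 → min 9981.
Optimal parenthesization: ((M₁ ((M₂ M₃) M₄)) M₅) with cost 9981.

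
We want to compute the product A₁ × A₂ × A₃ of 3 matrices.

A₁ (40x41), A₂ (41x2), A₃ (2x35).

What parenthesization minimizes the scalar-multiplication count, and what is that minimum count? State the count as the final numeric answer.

6080

(A₁ × (A₂ × A₃)): cost 60270.
((A₁ × A₂) × A₃): cost 6080.
Optimal: ((A₁ × A₂) × A₃) with cost 6080.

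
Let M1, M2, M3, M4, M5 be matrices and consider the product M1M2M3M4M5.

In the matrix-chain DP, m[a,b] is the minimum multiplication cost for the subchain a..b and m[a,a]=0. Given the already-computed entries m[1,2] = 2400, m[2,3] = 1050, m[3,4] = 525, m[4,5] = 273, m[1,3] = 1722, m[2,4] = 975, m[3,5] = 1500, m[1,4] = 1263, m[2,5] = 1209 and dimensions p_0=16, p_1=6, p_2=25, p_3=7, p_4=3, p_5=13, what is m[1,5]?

1887

m[1,5] = min over k∈[1,4] of m[1,k]+m[k+1,5]+p_{0}·p_k·p_{5}.
k=1: 0 + 1209 + 16·6·13 = 2457; k=2: 2400 + 1500 + 16·25·13 = 9100; k=3: 1722 + 273 + 16·7·13 = 3451; k=4: 1263 + 0 + 16·3·13 = 1887.
Minimum: 1887 at k=4.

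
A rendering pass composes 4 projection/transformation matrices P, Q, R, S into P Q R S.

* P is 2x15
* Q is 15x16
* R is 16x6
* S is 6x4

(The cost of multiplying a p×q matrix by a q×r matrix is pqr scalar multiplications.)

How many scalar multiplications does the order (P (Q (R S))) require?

(R S): 16×6 by 6×4 → 16×4, cost 16·6·4 = 384
(Q (R S)): 15×16 by 16×4 → 15×4, cost 15·16·4 = 960; cumulative 1344
(P (Q (R S))): 2×15 by 15×4 → 2×4, cost 2·15·4 = 120; cumulative 1464
Total: 1464 scalar multiplications.

1464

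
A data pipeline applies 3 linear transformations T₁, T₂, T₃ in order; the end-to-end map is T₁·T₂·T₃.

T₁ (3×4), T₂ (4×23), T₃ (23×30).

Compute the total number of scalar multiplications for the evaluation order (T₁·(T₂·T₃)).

(T₂·T₃): 4×23 by 23×30 → 4×30, cost 4·23·30 = 2760
(T₁·(T₂·T₃)): 3×4 by 4×30 → 3×30, cost 3·4·30 = 360; cumulative 3120
Total: 3120 scalar multiplications.

3120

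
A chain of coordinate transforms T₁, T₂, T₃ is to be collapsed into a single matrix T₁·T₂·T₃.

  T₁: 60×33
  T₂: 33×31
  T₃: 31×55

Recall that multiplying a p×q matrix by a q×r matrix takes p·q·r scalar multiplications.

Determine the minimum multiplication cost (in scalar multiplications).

Order (T₁·(T₂·T₃)): (T₂·T₃): 33×31 by 31×55 → 33×55, cost 33·31·55 = 56265; (T₁·(T₂·T₃)): 60×33 by 33×55 → 60×55, cost 60·33·55 = 108900; cumulative 165165. Total 165165.
Order ((T₁·T₂)·T₃): (T₁·T₂): 60×33 by 33×31 → 60×31, cost 60·33·31 = 61380; ((T₁·T₂)·T₃): 60×31 by 31×55 → 60×55, cost 60·31·55 = 102300; cumulative 163680. Total 163680.
Minimum: 163680.

163680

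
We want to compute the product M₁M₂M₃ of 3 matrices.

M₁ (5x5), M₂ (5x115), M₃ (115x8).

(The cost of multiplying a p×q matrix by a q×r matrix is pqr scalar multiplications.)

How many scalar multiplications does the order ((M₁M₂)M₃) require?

7475

(M₁M₂): 5×5 by 5×115 → 5×115, cost 5·5·115 = 2875
((M₁M₂)M₃): 5×115 by 115×8 → 5×8, cost 5·115·8 = 4600; cumulative 7475
Total: 7475 scalar multiplications.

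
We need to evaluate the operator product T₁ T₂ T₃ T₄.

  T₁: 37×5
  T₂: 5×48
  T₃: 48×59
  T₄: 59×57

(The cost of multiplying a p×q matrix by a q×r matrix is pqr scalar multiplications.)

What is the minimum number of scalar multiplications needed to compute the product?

41520

Adjacent pairs: T₁T₂ = 37·5·48 = 8880; T₂T₃ = 5·48·59 = 14160; T₃T₄ = 48·59·57 = 161424.
Length 3: T₁..T₃: k=1: 0+14160+37·5·59=25075; k=2: 8880+0+37·48·59=113664 → min 25075 | T₂..T₄: k=2: 0+161424+5·48·57=175104; k=3: 14160+0+5·59·57=30975 → min 30975.
Length 4: T₁..T₄: k=1: 0+30975+37·5·57=41520; k=2: 8880+161424+37·48·57=271536; k=3: 25075+0+37·59·57=149506 → min 41520.
Optimal order: (T₁ ((T₂ T₃) T₄)) with cost 41520.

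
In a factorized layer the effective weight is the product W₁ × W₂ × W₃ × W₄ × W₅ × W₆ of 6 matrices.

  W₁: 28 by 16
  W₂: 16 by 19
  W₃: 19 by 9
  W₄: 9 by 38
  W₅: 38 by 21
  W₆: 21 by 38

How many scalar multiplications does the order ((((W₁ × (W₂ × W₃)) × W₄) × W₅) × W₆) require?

(W₂ × W₃): 16×19 by 19×9 → 16×9, cost 16·19·9 = 2736
(W₁ × (W₂ × W₃)): 28×16 by 16×9 → 28×9, cost 28·16·9 = 4032; cumulative 6768
((W₁ × (W₂ × W₃)) × W₄): 28×9 by 9×38 → 28×38, cost 28·9·38 = 9576; cumulative 16344
(((W₁ × (W₂ × W₃)) × W₄) × W₅): 28×38 by 38×21 → 28×21, cost 28·38·21 = 22344; cumulative 38688
((((W₁ × (W₂ × W₃)) × W₄) × W₅) × W₆): 28×21 by 21×38 → 28×38, cost 28·21·38 = 22344; cumulative 61032
Total: 61032 scalar multiplications.

61032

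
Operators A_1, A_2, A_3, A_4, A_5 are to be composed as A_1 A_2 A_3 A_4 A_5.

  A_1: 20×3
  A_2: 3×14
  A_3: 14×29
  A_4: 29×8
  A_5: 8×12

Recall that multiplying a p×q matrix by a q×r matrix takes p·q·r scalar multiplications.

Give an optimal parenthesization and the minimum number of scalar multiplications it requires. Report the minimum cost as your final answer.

2922

Adjacent pairs: A_1A_2 = 20·3·14 = 840; A_2A_3 = 3·14·29 = 1218; A_3A_4 = 14·29·8 = 3248; A_4A_5 = 29·8·12 = 2784.
Length 3: A_1..A_3: k=1: 0+1218+20·3·29=2958; k=2: 840+0+20·14·29=8960 → min 2958 | A_2..A_4: k=2: 0+3248+3·14·8=3584; k=3: 1218+0+3·29·8=1914 → min 1914 | A_3..A_5: k=3: 0+2784+14·29·12=7656; k=4: 3248+0+14·8·12=4592 → min 4592.
Length 4: A_1..A_4: k=1: 0+1914+20·3·8=2394; k=2: 840+3248+20·14·8=6328; k=3: 2958+0+20·29·8=7598 → min 2394 | A_2..A_5: k=2: 0+4592+3·14·12=5096; k=3: 1218+2784+3·29·12=5046; k=4: 1914+0+3·8·12=2202 → min 2202.
Length 5: A_1..A_5: k=1: 0+2202+20·3·12=2922; k=2: 840+4592+20·14·12=8792; k=3: 2958+2784+20·29·12=12702; k=4: 2394+0+20·8·12=4314 → min 2922.
Optimal parenthesization: (A_1 (((A_2 A_3) A_4) A_5)) with cost 2922.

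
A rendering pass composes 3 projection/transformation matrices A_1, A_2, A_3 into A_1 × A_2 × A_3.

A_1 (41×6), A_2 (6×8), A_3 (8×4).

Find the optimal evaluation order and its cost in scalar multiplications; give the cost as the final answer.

(A_1 × (A_2 × A_3)): cost 1176.
((A_1 × A_2) × A_3): cost 3280.
Optimal: (A_1 × (A_2 × A_3)) with cost 1176.

1176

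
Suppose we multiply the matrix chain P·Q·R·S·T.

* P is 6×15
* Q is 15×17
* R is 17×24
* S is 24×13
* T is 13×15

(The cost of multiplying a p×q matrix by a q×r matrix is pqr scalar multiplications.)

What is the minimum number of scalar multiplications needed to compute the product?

Adjacent pairs: PQ = 6·15·17 = 1530; QR = 15·17·24 = 6120; RS = 17·24·13 = 5304; ST = 24·13·15 = 4680.
Length 3: P..R: k=1: 0+6120+6·15·24=8280; k=2: 1530+0+6·17·24=3978 → min 3978 | Q..S: k=2: 0+5304+15·17·13=8619; k=3: 6120+0+15·24·13=10800 → min 8619 | R..T: k=3: 0+4680+17·24·15=10800; k=4: 5304+0+17·13·15=8619 → min 8619.
Length 4: P..S: k=1: 0+8619+6·15·13=9789; k=2: 1530+5304+6·17·13=8160; k=3: 3978+0+6·24·13=5850 → min 5850 | Q..T: k=2: 0+8619+15·17·15=12444; k=3: 6120+4680+15·24·15=16200; k=4: 8619+0+15·13·15=11544 → min 11544.
Length 5: P..T: k=1: 0+11544+6·15·15=12894; k=2: 1530+8619+6·17·15=11679; k=3: 3978+4680+6·24·15=10818; k=4: 5850+0+6·13·15=7020 → min 7020.
Optimal order: ((((P·Q)·R)·S)·T) with cost 7020.

7020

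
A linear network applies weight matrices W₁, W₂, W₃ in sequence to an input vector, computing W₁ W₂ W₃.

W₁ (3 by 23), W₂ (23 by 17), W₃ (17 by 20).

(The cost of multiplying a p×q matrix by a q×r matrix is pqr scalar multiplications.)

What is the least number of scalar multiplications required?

2193

Order (W₁ (W₂ W₃)): (W₂ W₃): 23×17 by 17×20 → 23×20, cost 23·17·20 = 7820; (W₁ (W₂ W₃)): 3×23 by 23×20 → 3×20, cost 3·23·20 = 1380; cumulative 9200. Total 9200.
Order ((W₁ W₂) W₃): (W₁ W₂): 3×23 by 23×17 → 3×17, cost 3·23·17 = 1173; ((W₁ W₂) W₃): 3×17 by 17×20 → 3×20, cost 3·17·20 = 1020; cumulative 2193. Total 2193.
Minimum: 2193.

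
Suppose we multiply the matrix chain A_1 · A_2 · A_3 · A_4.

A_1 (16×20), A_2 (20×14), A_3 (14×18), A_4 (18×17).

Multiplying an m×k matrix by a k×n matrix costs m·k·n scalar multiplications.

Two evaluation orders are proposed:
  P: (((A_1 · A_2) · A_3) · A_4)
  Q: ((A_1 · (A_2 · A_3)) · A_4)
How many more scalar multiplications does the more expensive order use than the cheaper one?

2288

Order P = (((A_1 · A_2) · A_3) · A_4): (A_1 · A_2): 16×20 by 20×14 → 16×14, cost 16·20·14 = 4480; ((A_1 · A_2) · A_3): 16×14 by 14×18 → 16×18, cost 16·14·18 = 4032; cumulative 8512; (((A_1 · A_2) · A_3) · A_4): 16×18 by 18×17 → 16×17, cost 16·18·17 = 4896; cumulative 13408. Total 13408.
Order Q = ((A_1 · (A_2 · A_3)) · A_4): (A_2 · A_3): 20×14 by 14×18 → 20×18, cost 20·14·18 = 5040; (A_1 · (A_2 · A_3)): 16×20 by 20×18 → 16×18, cost 16·20·18 = 5760; cumulative 10800; ((A_1 · (A_2 · A_3)) · A_4): 16×18 by 18×17 → 16×17, cost 16·18·17 = 4896; cumulative 15696. Total 15696.
Difference: |13408 − 15696| = 2288.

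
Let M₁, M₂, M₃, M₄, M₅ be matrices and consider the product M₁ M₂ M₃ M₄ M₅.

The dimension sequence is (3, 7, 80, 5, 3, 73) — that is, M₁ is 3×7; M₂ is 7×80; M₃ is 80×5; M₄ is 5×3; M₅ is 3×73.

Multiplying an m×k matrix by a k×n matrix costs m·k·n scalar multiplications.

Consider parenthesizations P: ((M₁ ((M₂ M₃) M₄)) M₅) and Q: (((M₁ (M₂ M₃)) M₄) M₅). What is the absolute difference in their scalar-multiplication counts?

18

Order P = ((M₁ ((M₂ M₃) M₄)) M₅): (M₂ M₃): 7×80 by 80×5 → 7×5, cost 7·80·5 = 2800; ((M₂ M₃) M₄): 7×5 by 5×3 → 7×3, cost 7·5·3 = 105; cumulative 2905; (M₁ ((M₂ M₃) M₄)): 3×7 by 7×3 → 3×3, cost 3·7·3 = 63; cumulative 2968; ((M₁ ((M₂ M₃) M₄)) M₅): 3×3 by 3×73 → 3×73, cost 3·3·73 = 657; cumulative 3625. Total 3625.
Order Q = (((M₁ (M₂ M₃)) M₄) M₅): (M₂ M₃): 7×80 by 80×5 → 7×5, cost 7·80·5 = 2800; (M₁ (M₂ M₃)): 3×7 by 7×5 → 3×5, cost 3·7·5 = 105; cumulative 2905; ((M₁ (M₂ M₃)) M₄): 3×5 by 5×3 → 3×3, cost 3·5·3 = 45; cumulative 2950; (((M₁ (M₂ M₃)) M₄) M₅): 3×3 by 3×73 → 3×73, cost 3·3·73 = 657; cumulative 3607. Total 3607.
Difference: |3625 − 3607| = 18.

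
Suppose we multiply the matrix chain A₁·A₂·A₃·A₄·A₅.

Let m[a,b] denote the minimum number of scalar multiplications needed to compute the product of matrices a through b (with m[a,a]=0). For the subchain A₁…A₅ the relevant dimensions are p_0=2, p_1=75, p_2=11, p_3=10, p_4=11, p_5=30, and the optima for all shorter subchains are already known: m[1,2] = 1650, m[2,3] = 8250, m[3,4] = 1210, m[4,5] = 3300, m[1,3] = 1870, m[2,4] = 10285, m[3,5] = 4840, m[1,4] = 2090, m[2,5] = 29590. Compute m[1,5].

m[1,5] = min over k∈[1,4] of m[1,k]+m[k+1,5]+p_{0}·p_k·p_{5}.
k=1: 0 + 29590 + 2·75·30 = 34090; k=2: 1650 + 4840 + 2·11·30 = 7150; k=3: 1870 + 3300 + 2·10·30 = 5770; k=4: 2090 + 0 + 2·11·30 = 2750.
Minimum: 2750 at k=4.

2750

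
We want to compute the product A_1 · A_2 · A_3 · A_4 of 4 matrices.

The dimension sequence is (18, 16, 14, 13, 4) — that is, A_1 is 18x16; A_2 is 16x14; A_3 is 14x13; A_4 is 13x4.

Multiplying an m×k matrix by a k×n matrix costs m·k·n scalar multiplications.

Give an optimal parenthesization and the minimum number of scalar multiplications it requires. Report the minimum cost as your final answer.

2776

Adjacent pairs: A_1A_2 = 18·16·14 = 4032; A_2A_3 = 16·14·13 = 2912; A_3A_4 = 14·13·4 = 728.
Length 3: A_1..A_3: k=1: 0+2912+18·16·13=6656; k=2: 4032+0+18·14·13=7308 → min 6656 | A_2..A_4: k=2: 0+728+16·14·4=1624; k=3: 2912+0+16·13·4=3744 → min 1624.
Length 4: A_1..A_4: k=1: 0+1624+18·16·4=2776; k=2: 4032+728+18·14·4=5768; k=3: 6656+0+18·13·4=7592 → min 2776.
Optimal parenthesization: (A_1 · (A_2 · (A_3 · A_4))) with cost 2776.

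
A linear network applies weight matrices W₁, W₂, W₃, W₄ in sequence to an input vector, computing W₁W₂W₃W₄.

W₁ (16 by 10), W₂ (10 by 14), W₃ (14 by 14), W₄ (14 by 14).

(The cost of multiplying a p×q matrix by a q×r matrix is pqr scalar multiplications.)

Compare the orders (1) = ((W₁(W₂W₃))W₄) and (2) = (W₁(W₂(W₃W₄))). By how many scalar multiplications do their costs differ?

Order (1) = ((W₁(W₂W₃))W₄): (W₂W₃): 10×14 by 14×14 → 10×14, cost 10·14·14 = 1960; (W₁(W₂W₃)): 16×10 by 10×14 → 16×14, cost 16·10·14 = 2240; cumulative 4200; ((W₁(W₂W₃))W₄): 16×14 by 14×14 → 16×14, cost 16·14·14 = 3136; cumulative 7336. Total 7336.
Order (2) = (W₁(W₂(W₃W₄))): (W₃W₄): 14×14 by 14×14 → 14×14, cost 14·14·14 = 2744; (W₂(W₃W₄)): 10×14 by 14×14 → 10×14, cost 10·14·14 = 1960; cumulative 4704; (W₁(W₂(W₃W₄))): 16×10 by 10×14 → 16×14, cost 16·10·14 = 2240; cumulative 6944. Total 6944.
Difference: |7336 − 6944| = 392.

392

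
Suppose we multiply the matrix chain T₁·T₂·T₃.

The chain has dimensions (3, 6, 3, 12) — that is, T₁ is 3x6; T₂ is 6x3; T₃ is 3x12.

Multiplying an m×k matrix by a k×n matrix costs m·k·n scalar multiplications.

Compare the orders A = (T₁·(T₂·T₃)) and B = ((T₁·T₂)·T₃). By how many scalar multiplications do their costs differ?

270

Order A = (T₁·(T₂·T₃)): (T₂·T₃): 6×3 by 3×12 → 6×12, cost 6·3·12 = 216; (T₁·(T₂·T₃)): 3×6 by 6×12 → 3×12, cost 3·6·12 = 216; cumulative 432. Total 432.
Order B = ((T₁·T₂)·T₃): (T₁·T₂): 3×6 by 6×3 → 3×3, cost 3·6·3 = 54; ((T₁·T₂)·T₃): 3×3 by 3×12 → 3×12, cost 3·3·12 = 108; cumulative 162. Total 162.
Difference: |432 − 162| = 270.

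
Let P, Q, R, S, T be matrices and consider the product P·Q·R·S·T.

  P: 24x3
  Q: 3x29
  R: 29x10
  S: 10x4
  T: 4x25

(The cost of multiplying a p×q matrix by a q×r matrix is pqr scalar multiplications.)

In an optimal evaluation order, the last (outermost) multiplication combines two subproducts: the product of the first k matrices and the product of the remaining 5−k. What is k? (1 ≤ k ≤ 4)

Adjacent pairs: PQ = 24·3·29 = 2088; QR = 3·29·10 = 870; RS = 29·10·4 = 1160; ST = 10·4·25 = 1000.
Length 3: P..R: k=1: 0+870+24·3·10=1590; k=2: 2088+0+24·29·10=9048 → min 1590 | Q..S: k=2: 0+1160+3·29·4=1508; k=3: 870+0+3·10·4=990 → min 990 | R..T: k=3: 0+1000+29·10·25=8250; k=4: 1160+0+29·4·25=4060 → min 4060.
Length 4: P..S: k=1: 0+990+24·3·4=1278; k=2: 2088+1160+24·29·4=6032; k=3: 1590+0+24·10·4=2550 → min 1278 | Q..T: k=2: 0+4060+3·29·25=6235; k=3: 870+1000+3·10·25=2620; k=4: 990+0+3·4·25=1290 → min 1290.
Top-level splits: k=1: (P..P)·(Q..T) → 0+1290+24·3·25 = 3090; k=2: (P..Q)·(R..T) → 2088+4060+24·29·25 = 23548; k=3: (P..R)·(S..T) → 1590+1000+24·10·25 = 8590; k=4: (P..S)·(T..T) → 1278+0+24·4·25 = 3678.
Best split is after P, i.e. k = 1.

1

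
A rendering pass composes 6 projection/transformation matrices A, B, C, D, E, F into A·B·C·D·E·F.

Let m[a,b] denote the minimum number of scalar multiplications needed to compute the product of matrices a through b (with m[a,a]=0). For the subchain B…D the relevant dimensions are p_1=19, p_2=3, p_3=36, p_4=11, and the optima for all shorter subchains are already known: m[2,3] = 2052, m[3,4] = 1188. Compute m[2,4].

1815

m[2,4] = min over k∈[2,3] of m[2,k]+m[k+1,4]+p_{1}·p_k·p_{4}.
k=2: 0 + 1188 + 19·3·11 = 1815; k=3: 2052 + 0 + 19·36·11 = 9576.
Minimum: 1815 at k=2.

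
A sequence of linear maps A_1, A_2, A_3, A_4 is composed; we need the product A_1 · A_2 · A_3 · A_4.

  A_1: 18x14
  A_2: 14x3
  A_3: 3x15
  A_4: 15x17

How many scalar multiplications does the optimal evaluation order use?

Adjacent pairs: A_1A_2 = 18·14·3 = 756; A_2A_3 = 14·3·15 = 630; A_3A_4 = 3·15·17 = 765.
Length 3: A_1..A_3: k=1: 0+630+18·14·15=4410; k=2: 756+0+18·3·15=1566 → min 1566 | A_2..A_4: k=2: 0+765+14·3·17=1479; k=3: 630+0+14·15·17=4200 → min 1479.
Length 4: A_1..A_4: k=1: 0+1479+18·14·17=5763; k=2: 756+765+18·3·17=2439; k=3: 1566+0+18·15·17=6156 → min 2439.
Optimal order: ((A_1 · A_2) · (A_3 · A_4)) with cost 2439.

2439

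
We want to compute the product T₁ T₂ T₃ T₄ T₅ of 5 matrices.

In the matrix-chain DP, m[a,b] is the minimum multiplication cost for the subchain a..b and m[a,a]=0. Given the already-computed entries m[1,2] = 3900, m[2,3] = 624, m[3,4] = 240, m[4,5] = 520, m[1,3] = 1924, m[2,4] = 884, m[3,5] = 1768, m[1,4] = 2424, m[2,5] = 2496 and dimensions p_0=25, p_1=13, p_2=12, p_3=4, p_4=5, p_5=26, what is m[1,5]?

m[1,5] = min over k∈[1,4] of m[1,k]+m[k+1,5]+p_{0}·p_k·p_{5}.
k=1: 0 + 2496 + 25·13·26 = 10946; k=2: 3900 + 1768 + 25·12·26 = 13468; k=3: 1924 + 520 + 25·4·26 = 5044; k=4: 2424 + 0 + 25·5·26 = 5674.
Minimum: 5044 at k=3.

5044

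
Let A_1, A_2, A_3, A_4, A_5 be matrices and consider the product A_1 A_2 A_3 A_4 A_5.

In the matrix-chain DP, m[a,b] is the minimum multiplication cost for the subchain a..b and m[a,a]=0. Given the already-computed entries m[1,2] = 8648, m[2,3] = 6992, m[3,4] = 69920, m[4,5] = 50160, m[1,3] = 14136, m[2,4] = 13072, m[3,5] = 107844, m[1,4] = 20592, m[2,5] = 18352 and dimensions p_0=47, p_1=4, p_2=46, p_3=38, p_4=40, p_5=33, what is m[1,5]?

24556

m[1,5] = min over k∈[1,4] of m[1,k]+m[k+1,5]+p_{0}·p_k·p_{5}.
k=1: 0 + 18352 + 47·4·33 = 24556; k=2: 8648 + 107844 + 47·46·33 = 187838; k=3: 14136 + 50160 + 47·38·33 = 123234; k=4: 20592 + 0 + 47·40·33 = 82632.
Minimum: 24556 at k=1.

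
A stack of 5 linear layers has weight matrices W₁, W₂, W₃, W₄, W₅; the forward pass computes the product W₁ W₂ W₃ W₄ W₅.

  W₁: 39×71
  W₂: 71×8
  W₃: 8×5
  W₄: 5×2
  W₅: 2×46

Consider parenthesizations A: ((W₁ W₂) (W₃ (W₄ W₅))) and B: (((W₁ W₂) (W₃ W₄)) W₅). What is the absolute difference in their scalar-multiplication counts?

12360

Order A = ((W₁ W₂) (W₃ (W₄ W₅))): (W₁ W₂): 39×71 by 71×8 → 39×8, cost 39·71·8 = 22152; (W₄ W₅): 5×2 by 2×46 → 5×46, cost 5·2·46 = 460; (W₃ (W₄ W₅)): 8×5 by 5×46 → 8×46, cost 8·5·46 = 1840; cumulative 2300; ((W₁ W₂) (W₃ (W₄ W₅))): 39×8 by 8×46 → 39×46, cost 39·8·46 = 14352; cumulative 38804. Total 38804.
Order B = (((W₁ W₂) (W₃ W₄)) W₅): (W₁ W₂): 39×71 by 71×8 → 39×8, cost 39·71·8 = 22152; (W₃ W₄): 8×5 by 5×2 → 8×2, cost 8·5·2 = 80; ((W₁ W₂) (W₃ W₄)): 39×8 by 8×2 → 39×2, cost 39·8·2 = 624; cumulative 22856; (((W₁ W₂) (W₃ W₄)) W₅): 39×2 by 2×46 → 39×46, cost 39·2·46 = 3588; cumulative 26444. Total 26444.
Difference: |38804 − 26444| = 12360.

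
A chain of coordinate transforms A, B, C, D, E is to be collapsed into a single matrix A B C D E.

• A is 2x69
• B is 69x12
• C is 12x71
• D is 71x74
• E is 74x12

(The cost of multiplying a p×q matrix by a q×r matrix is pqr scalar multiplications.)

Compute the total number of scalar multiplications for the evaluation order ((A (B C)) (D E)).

133338

(B C): 69×12 by 12×71 → 69×71, cost 69·12·71 = 58788
(A (B C)): 2×69 by 69×71 → 2×71, cost 2·69·71 = 9798; cumulative 68586
(D E): 71×74 by 74×12 → 71×12, cost 71·74·12 = 63048
((A (B C)) (D E)): 2×71 by 71×12 → 2×12, cost 2·71·12 = 1704; cumulative 133338
Total: 133338 scalar multiplications.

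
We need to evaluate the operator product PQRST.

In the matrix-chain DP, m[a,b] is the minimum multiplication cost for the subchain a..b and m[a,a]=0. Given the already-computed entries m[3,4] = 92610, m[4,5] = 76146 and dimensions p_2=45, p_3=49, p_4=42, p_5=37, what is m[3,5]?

157731

m[3,5] = min over k∈[3,4] of m[3,k]+m[k+1,5]+p_{2}·p_k·p_{5}.
k=3: 0 + 76146 + 45·49·37 = 157731; k=4: 92610 + 0 + 45·42·37 = 162540.
Minimum: 157731 at k=3.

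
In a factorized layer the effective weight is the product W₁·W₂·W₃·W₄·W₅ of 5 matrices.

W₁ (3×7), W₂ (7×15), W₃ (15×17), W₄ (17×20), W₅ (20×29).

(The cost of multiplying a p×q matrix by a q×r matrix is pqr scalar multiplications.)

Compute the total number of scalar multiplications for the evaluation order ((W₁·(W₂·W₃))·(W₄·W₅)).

(W₂·W₃): 7×15 by 15×17 → 7×17, cost 7·15·17 = 1785
(W₁·(W₂·W₃)): 3×7 by 7×17 → 3×17, cost 3·7·17 = 357; cumulative 2142
(W₄·W₅): 17×20 by 20×29 → 17×29, cost 17·20·29 = 9860
((W₁·(W₂·W₃))·(W₄·W₅)): 3×17 by 17×29 → 3×29, cost 3·17·29 = 1479; cumulative 13481
Total: 13481 scalar multiplications.

13481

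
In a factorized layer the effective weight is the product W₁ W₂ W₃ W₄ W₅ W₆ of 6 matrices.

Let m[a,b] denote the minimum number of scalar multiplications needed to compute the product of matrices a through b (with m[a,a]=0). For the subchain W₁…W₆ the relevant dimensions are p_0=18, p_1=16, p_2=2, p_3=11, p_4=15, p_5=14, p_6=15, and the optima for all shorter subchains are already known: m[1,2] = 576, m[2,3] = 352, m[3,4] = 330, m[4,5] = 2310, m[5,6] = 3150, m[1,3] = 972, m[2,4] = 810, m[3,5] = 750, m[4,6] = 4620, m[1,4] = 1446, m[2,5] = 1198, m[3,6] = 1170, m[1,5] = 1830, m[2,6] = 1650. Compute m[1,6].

m[1,6] = min over k∈[1,5] of m[1,k]+m[k+1,6]+p_{0}·p_k·p_{6}.
k=1: 0 + 1650 + 18·16·15 = 5970; k=2: 576 + 1170 + 18·2·15 = 2286; k=3: 972 + 4620 + 18·11·15 = 8562; k=4: 1446 + 3150 + 18·15·15 = 8646; k=5: 1830 + 0 + 18·14·15 = 5610.
Minimum: 2286 at k=2.

2286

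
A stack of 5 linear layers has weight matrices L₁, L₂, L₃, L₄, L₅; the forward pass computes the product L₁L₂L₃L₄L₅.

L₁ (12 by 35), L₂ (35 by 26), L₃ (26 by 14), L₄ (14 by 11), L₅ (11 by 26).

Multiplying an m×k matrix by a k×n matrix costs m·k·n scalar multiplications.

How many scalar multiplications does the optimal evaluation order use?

20568

Adjacent pairs: L₁L₂ = 12·35·26 = 10920; L₂L₃ = 35·26·14 = 12740; L₃L₄ = 26·14·11 = 4004; L₄L₅ = 14·11·26 = 4004.
Length 3: L₁..L₃: k=1: 0+12740+12·35·14=18620; k=2: 10920+0+12·26·14=15288 → min 15288 | L₂..L₄: k=2: 0+4004+35·26·11=14014; k=3: 12740+0+35·14·11=18130 → min 14014 | L₃..L₅: k=3: 0+4004+26·14·26=13468; k=4: 4004+0+26·11·26=11440 → min 11440.
Length 4: L₁..L₄: k=1: 0+14014+12·35·11=18634; k=2: 10920+4004+12·26·11=18356; k=3: 15288+0+12·14·11=17136 → min 17136 | L₂..L₅: k=2: 0+11440+35·26·26=35100; k=3: 12740+4004+35·14·26=29484; k=4: 14014+0+35·11·26=24024 → min 24024.
Length 5: L₁..L₅: k=1: 0+24024+12·35·26=34944; k=2: 10920+11440+12·26·26=30472; k=3: 15288+4004+12·14·26=23660; k=4: 17136+0+12·11·26=20568 → min 20568.
Optimal order: ((((L₁L₂)L₃)L₄)L₅) with cost 20568.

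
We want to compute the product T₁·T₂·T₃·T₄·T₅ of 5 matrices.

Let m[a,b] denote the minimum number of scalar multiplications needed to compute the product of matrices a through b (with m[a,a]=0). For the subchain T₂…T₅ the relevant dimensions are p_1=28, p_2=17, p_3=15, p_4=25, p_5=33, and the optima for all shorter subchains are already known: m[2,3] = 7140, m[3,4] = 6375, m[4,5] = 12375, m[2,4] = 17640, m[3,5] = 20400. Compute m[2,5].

m[2,5] = min over k∈[2,4] of m[2,k]+m[k+1,5]+p_{1}·p_k·p_{5}.
k=2: 0 + 20400 + 28·17·33 = 36108; k=3: 7140 + 12375 + 28·15·33 = 33375; k=4: 17640 + 0 + 28·25·33 = 40740.
Minimum: 33375 at k=3.

33375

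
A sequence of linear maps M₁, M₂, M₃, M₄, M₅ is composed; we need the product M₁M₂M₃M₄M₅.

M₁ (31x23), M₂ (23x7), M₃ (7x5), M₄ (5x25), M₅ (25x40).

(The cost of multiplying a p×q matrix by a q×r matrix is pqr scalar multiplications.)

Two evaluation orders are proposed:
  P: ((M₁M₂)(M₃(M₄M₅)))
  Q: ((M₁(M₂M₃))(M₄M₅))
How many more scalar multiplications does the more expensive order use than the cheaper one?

4501

Order P = ((M₁M₂)(M₃(M₄M₅))): (M₁M₂): 31×23 by 23×7 → 31×7, cost 31·23·7 = 4991; (M₄M₅): 5×25 by 25×40 → 5×40, cost 5·25·40 = 5000; (M₃(M₄M₅)): 7×5 by 5×40 → 7×40, cost 7·5·40 = 1400; cumulative 6400; ((M₁M₂)(M₃(M₄M₅))): 31×7 by 7×40 → 31×40, cost 31·7·40 = 8680; cumulative 20071. Total 20071.
Order Q = ((M₁(M₂M₃))(M₄M₅)): (M₂M₃): 23×7 by 7×5 → 23×5, cost 23·7·5 = 805; (M₁(M₂M₃)): 31×23 by 23×5 → 31×5, cost 31·23·5 = 3565; cumulative 4370; (M₄M₅): 5×25 by 25×40 → 5×40, cost 5·25·40 = 5000; ((M₁(M₂M₃))(M₄M₅)): 31×5 by 5×40 → 31×40, cost 31·5·40 = 6200; cumulative 15570. Total 15570.
Difference: |20071 − 15570| = 4501.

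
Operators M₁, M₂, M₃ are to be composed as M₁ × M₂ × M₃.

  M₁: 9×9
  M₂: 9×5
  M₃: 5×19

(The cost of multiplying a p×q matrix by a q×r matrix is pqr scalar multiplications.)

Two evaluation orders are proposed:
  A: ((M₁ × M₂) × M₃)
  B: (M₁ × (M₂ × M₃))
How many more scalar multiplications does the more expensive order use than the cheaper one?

1134

Order A = ((M₁ × M₂) × M₃): (M₁ × M₂): 9×9 by 9×5 → 9×5, cost 9·9·5 = 405; ((M₁ × M₂) × M₃): 9×5 by 5×19 → 9×19, cost 9·5·19 = 855; cumulative 1260. Total 1260.
Order B = (M₁ × (M₂ × M₃)): (M₂ × M₃): 9×5 by 5×19 → 9×19, cost 9·5·19 = 855; (M₁ × (M₂ × M₃)): 9×9 by 9×19 → 9×19, cost 9·9·19 = 1539; cumulative 2394. Total 2394.
Difference: |1260 − 2394| = 1134.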